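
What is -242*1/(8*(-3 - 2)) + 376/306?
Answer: 22273/3060 ≈ 7.2788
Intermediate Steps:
-242*1/(8*(-3 - 2)) + 376/306 = -242/((-5*8)) + 376*(1/306) = -242/(-40) + 188/153 = -242*(-1/40) + 188/153 = 121/20 + 188/153 = 22273/3060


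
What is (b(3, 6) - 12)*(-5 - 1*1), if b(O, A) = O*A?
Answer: -36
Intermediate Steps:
b(O, A) = A*O
(b(3, 6) - 12)*(-5 - 1*1) = (6*3 - 12)*(-5 - 1*1) = (18 - 12)*(-5 - 1) = 6*(-6) = -36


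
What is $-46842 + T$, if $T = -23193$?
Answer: $-70035$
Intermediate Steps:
$-46842 + T = -46842 - 23193 = -70035$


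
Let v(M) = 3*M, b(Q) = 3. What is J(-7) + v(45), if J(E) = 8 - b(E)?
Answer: 140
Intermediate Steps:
J(E) = 5 (J(E) = 8 - 1*3 = 8 - 3 = 5)
J(-7) + v(45) = 5 + 3*45 = 5 + 135 = 140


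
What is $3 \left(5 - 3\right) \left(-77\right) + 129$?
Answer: $-333$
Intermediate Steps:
$3 \left(5 - 3\right) \left(-77\right) + 129 = 3 \cdot 2 \left(-77\right) + 129 = 6 \left(-77\right) + 129 = -462 + 129 = -333$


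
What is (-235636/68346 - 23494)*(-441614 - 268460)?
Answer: 570173999192720/34173 ≈ 1.6685e+10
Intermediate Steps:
(-235636/68346 - 23494)*(-441614 - 268460) = (-235636*1/68346 - 23494)*(-710074) = (-117818/34173 - 23494)*(-710074) = -802978280/34173*(-710074) = 570173999192720/34173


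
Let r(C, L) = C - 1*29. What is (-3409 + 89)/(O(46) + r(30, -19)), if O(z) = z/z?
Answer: -1660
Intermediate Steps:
O(z) = 1
r(C, L) = -29 + C (r(C, L) = C - 29 = -29 + C)
(-3409 + 89)/(O(46) + r(30, -19)) = (-3409 + 89)/(1 + (-29 + 30)) = -3320/(1 + 1) = -3320/2 = -3320*½ = -1660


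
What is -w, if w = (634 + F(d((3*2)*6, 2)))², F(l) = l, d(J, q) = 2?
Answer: -404496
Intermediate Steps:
w = 404496 (w = (634 + 2)² = 636² = 404496)
-w = -1*404496 = -404496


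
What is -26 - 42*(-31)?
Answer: 1276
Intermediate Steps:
-26 - 42*(-31) = -26 + 1302 = 1276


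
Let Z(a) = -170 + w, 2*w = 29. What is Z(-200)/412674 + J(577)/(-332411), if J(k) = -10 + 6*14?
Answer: -164455573/274354754028 ≈ -0.00059943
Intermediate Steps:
w = 29/2 (w = (½)*29 = 29/2 ≈ 14.500)
J(k) = 74 (J(k) = -10 + 84 = 74)
Z(a) = -311/2 (Z(a) = -170 + 29/2 = -311/2)
Z(-200)/412674 + J(577)/(-332411) = -311/2/412674 + 74/(-332411) = -311/2*1/412674 + 74*(-1/332411) = -311/825348 - 74/332411 = -164455573/274354754028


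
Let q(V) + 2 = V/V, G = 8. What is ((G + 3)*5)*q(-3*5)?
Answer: -55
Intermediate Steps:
q(V) = -1 (q(V) = -2 + V/V = -2 + 1 = -1)
((G + 3)*5)*q(-3*5) = ((8 + 3)*5)*(-1) = (11*5)*(-1) = 55*(-1) = -55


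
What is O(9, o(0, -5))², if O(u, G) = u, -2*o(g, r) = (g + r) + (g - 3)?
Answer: 81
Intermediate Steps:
o(g, r) = 3/2 - g - r/2 (o(g, r) = -((g + r) + (g - 3))/2 = -((g + r) + (-3 + g))/2 = -(-3 + r + 2*g)/2 = 3/2 - g - r/2)
O(9, o(0, -5))² = 9² = 81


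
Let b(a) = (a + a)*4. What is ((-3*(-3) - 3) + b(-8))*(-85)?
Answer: 4930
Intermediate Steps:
b(a) = 8*a (b(a) = (2*a)*4 = 8*a)
((-3*(-3) - 3) + b(-8))*(-85) = ((-3*(-3) - 3) + 8*(-8))*(-85) = ((9 - 3) - 64)*(-85) = (6 - 64)*(-85) = -58*(-85) = 4930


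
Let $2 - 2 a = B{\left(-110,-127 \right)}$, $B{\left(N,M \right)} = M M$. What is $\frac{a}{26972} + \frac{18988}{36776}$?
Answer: $\frac{53900265}{247980568} \approx 0.21736$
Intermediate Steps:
$B{\left(N,M \right)} = M^{2}$
$a = - \frac{16127}{2}$ ($a = 1 - \frac{\left(-127\right)^{2}}{2} = 1 - \frac{16129}{2} = - \frac{16127}{2} \approx -8063.5$)
$\frac{a}{26972} + \frac{18988}{36776} = - \frac{16127}{2 \cdot 26972} + \frac{18988}{36776} = \left(- \frac{16127}{2}\right) \frac{1}{26972} + 18988 \cdot \frac{1}{36776} = - \frac{16127}{53944} + \frac{4747}{9194} = \frac{53900265}{247980568}$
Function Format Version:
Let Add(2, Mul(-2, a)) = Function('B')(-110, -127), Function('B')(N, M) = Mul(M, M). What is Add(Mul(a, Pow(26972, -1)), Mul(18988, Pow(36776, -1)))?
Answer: Rational(53900265, 247980568) ≈ 0.21736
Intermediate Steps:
Function('B')(N, M) = Pow(M, 2)
a = Rational(-16127, 2) (a = Add(1, Mul(Rational(-1, 2), Pow(-127, 2))) = Add(1, Mul(Rational(-1, 2), 16129)) = Add(1, Rational(-16129, 2)) = Rational(-16127, 2) ≈ -8063.5)
Add(Mul(a, Pow(26972, -1)), Mul(18988, Pow(36776, -1))) = Add(Mul(Rational(-16127, 2), Pow(26972, -1)), Mul(18988, Pow(36776, -1))) = Add(Mul(Rational(-16127, 2), Rational(1, 26972)), Mul(18988, Rational(1, 36776))) = Add(Rational(-16127, 53944), Rational(4747, 9194)) = Rational(53900265, 247980568)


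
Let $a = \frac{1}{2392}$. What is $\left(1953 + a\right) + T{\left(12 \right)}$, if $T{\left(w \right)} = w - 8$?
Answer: $\frac{4681145}{2392} \approx 1957.0$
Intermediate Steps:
$T{\left(w \right)} = -8 + w$ ($T{\left(w \right)} = w - 8 = -8 + w$)
$a = \frac{1}{2392} \approx 0.00041806$
$\left(1953 + a\right) + T{\left(12 \right)} = \left(1953 + \frac{1}{2392}\right) + \left(-8 + 12\right) = \frac{4671577}{2392} + 4 = \frac{4681145}{2392}$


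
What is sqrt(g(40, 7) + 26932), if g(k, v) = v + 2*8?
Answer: 3*sqrt(2995) ≈ 164.18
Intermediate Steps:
g(k, v) = 16 + v (g(k, v) = v + 16 = 16 + v)
sqrt(g(40, 7) + 26932) = sqrt((16 + 7) + 26932) = sqrt(23 + 26932) = sqrt(26955) = 3*sqrt(2995)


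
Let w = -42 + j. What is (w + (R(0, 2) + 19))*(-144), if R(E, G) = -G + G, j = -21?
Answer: 6336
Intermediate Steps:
R(E, G) = 0
w = -63 (w = -42 - 21 = -63)
(w + (R(0, 2) + 19))*(-144) = (-63 + (0 + 19))*(-144) = (-63 + 19)*(-144) = -44*(-144) = 6336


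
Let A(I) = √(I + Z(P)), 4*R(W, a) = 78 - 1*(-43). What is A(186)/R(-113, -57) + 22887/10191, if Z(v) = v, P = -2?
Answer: 7629/3397 + 8*√46/121 ≈ 2.6942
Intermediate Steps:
R(W, a) = 121/4 (R(W, a) = (78 - 1*(-43))/4 = (78 + 43)/4 = (¼)*121 = 121/4)
A(I) = √(-2 + I) (A(I) = √(I - 2) = √(-2 + I))
A(186)/R(-113, -57) + 22887/10191 = √(-2 + 186)/(121/4) + 22887/10191 = √184*(4/121) + 22887*(1/10191) = (2*√46)*(4/121) + 7629/3397 = 8*√46/121 + 7629/3397 = 7629/3397 + 8*√46/121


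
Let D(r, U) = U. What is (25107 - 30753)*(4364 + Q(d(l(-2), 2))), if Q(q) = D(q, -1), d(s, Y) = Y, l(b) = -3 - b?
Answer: -24633498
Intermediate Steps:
Q(q) = -1
(25107 - 30753)*(4364 + Q(d(l(-2), 2))) = (25107 - 30753)*(4364 - 1) = -5646*4363 = -24633498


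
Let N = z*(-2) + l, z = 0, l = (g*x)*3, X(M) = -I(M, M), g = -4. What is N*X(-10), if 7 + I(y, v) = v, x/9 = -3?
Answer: 5508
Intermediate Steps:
x = -27 (x = 9*(-3) = -27)
I(y, v) = -7 + v
X(M) = 7 - M (X(M) = -(-7 + M) = 7 - M)
l = 324 (l = -4*(-27)*3 = 108*3 = 324)
N = 324 (N = 0*(-2) + 324 = 0 + 324 = 324)
N*X(-10) = 324*(7 - 1*(-10)) = 324*(7 + 10) = 324*17 = 5508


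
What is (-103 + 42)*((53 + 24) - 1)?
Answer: -4636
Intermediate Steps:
(-103 + 42)*((53 + 24) - 1) = -61*(77 - 1) = -61*76 = -4636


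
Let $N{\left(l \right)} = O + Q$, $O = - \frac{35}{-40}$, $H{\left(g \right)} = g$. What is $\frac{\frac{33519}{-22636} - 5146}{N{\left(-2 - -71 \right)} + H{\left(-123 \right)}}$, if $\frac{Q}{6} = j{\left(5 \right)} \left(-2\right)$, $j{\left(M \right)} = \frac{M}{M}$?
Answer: $\frac{8035750}{209383} \approx 38.378$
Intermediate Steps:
$O = \frac{7}{8}$ ($O = \left(-35\right) \left(- \frac{1}{40}\right) = \frac{7}{8} \approx 0.875$)
$j{\left(M \right)} = 1$
$Q = -12$ ($Q = 6 \cdot 1 \left(-2\right) = 6 \left(-2\right) = -12$)
$N{\left(l \right)} = - \frac{89}{8}$ ($N{\left(l \right)} = \frac{7}{8} - 12 = - \frac{89}{8}$)
$\frac{\frac{33519}{-22636} - 5146}{N{\left(-2 - -71 \right)} + H{\left(-123 \right)}} = \frac{\frac{33519}{-22636} - 5146}{- \frac{89}{8} - 123} = \frac{33519 \left(- \frac{1}{22636}\right) - 5146}{- \frac{1073}{8}} = \left(- \frac{33519}{22636} - 5146\right) \left(- \frac{8}{1073}\right) = \left(- \frac{116518375}{22636}\right) \left(- \frac{8}{1073}\right) = \frac{8035750}{209383}$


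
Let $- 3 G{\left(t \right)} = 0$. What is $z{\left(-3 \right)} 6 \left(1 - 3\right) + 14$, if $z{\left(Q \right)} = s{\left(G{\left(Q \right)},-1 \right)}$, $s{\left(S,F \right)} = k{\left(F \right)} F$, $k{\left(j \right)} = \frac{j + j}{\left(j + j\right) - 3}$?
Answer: $\frac{94}{5} \approx 18.8$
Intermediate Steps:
$k{\left(j \right)} = \frac{2 j}{-3 + 2 j}$ ($k{\left(j \right)} = \frac{2 j}{2 j - 3} = \frac{2 j}{-3 + 2 j}$)
$G{\left(t \right)} = 0$ ($G{\left(t \right)} = \left(- \frac{1}{3}\right) 0 = 0$)
$s{\left(S,F \right)} = \frac{2 F^{2}}{-3 + 2 F}$ ($s{\left(S,F \right)} = \frac{2 F}{-3 + 2 F} F = \frac{2 F^{2}}{-3 + 2 F}$)
$z{\left(Q \right)} = - \frac{2}{5}$ ($z{\left(Q \right)} = \frac{2 \left(-1\right)^{2}}{-3 + 2 \left(-1\right)} = 2 \cdot 1 \frac{1}{-3 - 2} = 2 \cdot 1 \frac{1}{-5} = 2 \cdot 1 \left(- \frac{1}{5}\right) = - \frac{2}{5}$)
$z{\left(-3 \right)} 6 \left(1 - 3\right) + 14 = - \frac{2 \cdot 6 \left(1 - 3\right)}{5} + 14 = - \frac{2 \cdot 6 \left(-2\right)}{5} + 14 = \left(- \frac{2}{5}\right) \left(-12\right) + 14 = \frac{24}{5} + 14 = \frac{94}{5}$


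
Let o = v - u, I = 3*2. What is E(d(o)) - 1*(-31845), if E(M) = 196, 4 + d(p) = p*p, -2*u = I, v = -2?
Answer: 32041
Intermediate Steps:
I = 6
u = -3 (u = -1/2*6 = -3)
o = 1 (o = -2 - 1*(-3) = -2 + 3 = 1)
d(p) = -4 + p**2 (d(p) = -4 + p*p = -4 + p**2)
E(d(o)) - 1*(-31845) = 196 - 1*(-31845) = 196 + 31845 = 32041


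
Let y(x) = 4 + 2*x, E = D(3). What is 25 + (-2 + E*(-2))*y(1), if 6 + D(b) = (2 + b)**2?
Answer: -215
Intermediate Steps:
D(b) = -6 + (2 + b)**2
E = 19 (E = -6 + (2 + 3)**2 = -6 + 5**2 = -6 + 25 = 19)
25 + (-2 + E*(-2))*y(1) = 25 + (-2 + 19*(-2))*(4 + 2*1) = 25 + (-2 - 38)*(4 + 2) = 25 - 40*6 = 25 - 240 = -215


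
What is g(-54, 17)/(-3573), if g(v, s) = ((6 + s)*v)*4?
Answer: 552/397 ≈ 1.3904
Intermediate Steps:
g(v, s) = 4*v*(6 + s) (g(v, s) = (v*(6 + s))*4 = 4*v*(6 + s))
g(-54, 17)/(-3573) = (4*(-54)*(6 + 17))/(-3573) = (4*(-54)*23)*(-1/3573) = -4968*(-1/3573) = 552/397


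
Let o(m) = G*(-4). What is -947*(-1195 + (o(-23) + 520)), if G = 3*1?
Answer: 650589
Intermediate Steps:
G = 3
o(m) = -12 (o(m) = 3*(-4) = -12)
-947*(-1195 + (o(-23) + 520)) = -947*(-1195 + (-12 + 520)) = -947*(-1195 + 508) = -947*(-687) = 650589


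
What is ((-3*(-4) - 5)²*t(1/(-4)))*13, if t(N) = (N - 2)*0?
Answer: 0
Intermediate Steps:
t(N) = 0 (t(N) = (-2 + N)*0 = 0)
((-3*(-4) - 5)²*t(1/(-4)))*13 = ((-3*(-4) - 5)²*0)*13 = ((12 - 5)²*0)*13 = (7²*0)*13 = (49*0)*13 = 0*13 = 0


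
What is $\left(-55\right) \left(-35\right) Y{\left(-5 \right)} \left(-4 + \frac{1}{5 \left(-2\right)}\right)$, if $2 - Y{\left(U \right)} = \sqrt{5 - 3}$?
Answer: $-15785 + \frac{15785 \sqrt{2}}{2} \approx -4623.3$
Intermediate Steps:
$Y{\left(U \right)} = 2 - \sqrt{2}$ ($Y{\left(U \right)} = 2 - \sqrt{5 - 3} = 2 - \sqrt{2}$)
$\left(-55\right) \left(-35\right) Y{\left(-5 \right)} \left(-4 + \frac{1}{5 \left(-2\right)}\right) = \left(-55\right) \left(-35\right) \left(2 - \sqrt{2}\right) \left(-4 + \frac{1}{5 \left(-2\right)}\right) = 1925 \left(2 - \sqrt{2}\right) \left(-4 + \frac{1}{-10}\right) = 1925 \left(2 - \sqrt{2}\right) \left(-4 - \frac{1}{10}\right) = 1925 \left(2 - \sqrt{2}\right) \left(- \frac{41}{10}\right) = 1925 \left(- \frac{41}{5} + \frac{41 \sqrt{2}}{10}\right) = -15785 + \frac{15785 \sqrt{2}}{2}$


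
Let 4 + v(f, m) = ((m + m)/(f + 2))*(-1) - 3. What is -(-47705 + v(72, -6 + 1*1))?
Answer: 1765339/37 ≈ 47712.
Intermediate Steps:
v(f, m) = -7 - 2*m/(2 + f) (v(f, m) = -4 + (((m + m)/(f + 2))*(-1) - 3) = -4 + (((2*m)/(2 + f))*(-1) - 3) = -4 + ((2*m/(2 + f))*(-1) - 3) = -4 + (-2*m/(2 + f) - 3) = -4 + (-3 - 2*m/(2 + f)) = -7 - 2*m/(2 + f))
-(-47705 + v(72, -6 + 1*1)) = -(-47705 + (-14 - 7*72 - 2*(-6 + 1*1))/(2 + 72)) = -(-47705 + (-14 - 504 - 2*(-6 + 1))/74) = -(-47705 + (-14 - 504 - 2*(-5))/74) = -(-47705 + (-14 - 504 + 10)/74) = -(-47705 + (1/74)*(-508)) = -(-47705 - 254/37) = -1*(-1765339/37) = 1765339/37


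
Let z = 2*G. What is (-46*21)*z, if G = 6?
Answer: -11592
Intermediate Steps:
z = 12 (z = 2*6 = 12)
(-46*21)*z = -46*21*12 = -966*12 = -11592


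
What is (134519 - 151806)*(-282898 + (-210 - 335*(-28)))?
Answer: 4731935936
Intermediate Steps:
(134519 - 151806)*(-282898 + (-210 - 335*(-28))) = -17287*(-282898 + (-210 + 9380)) = -17287*(-282898 + 9170) = -17287*(-273728) = 4731935936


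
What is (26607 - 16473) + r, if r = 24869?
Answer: 35003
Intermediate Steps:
(26607 - 16473) + r = (26607 - 16473) + 24869 = 10134 + 24869 = 35003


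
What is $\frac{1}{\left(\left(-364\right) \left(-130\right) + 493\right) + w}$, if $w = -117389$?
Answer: $- \frac{1}{69576} \approx -1.4373 \cdot 10^{-5}$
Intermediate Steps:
$\frac{1}{\left(\left(-364\right) \left(-130\right) + 493\right) + w} = \frac{1}{\left(\left(-364\right) \left(-130\right) + 493\right) - 117389} = \frac{1}{\left(47320 + 493\right) - 117389} = \frac{1}{47813 - 117389} = \frac{1}{-69576} = - \frac{1}{69576}$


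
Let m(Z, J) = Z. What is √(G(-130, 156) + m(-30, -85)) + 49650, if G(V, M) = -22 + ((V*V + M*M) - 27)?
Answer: 49650 + 3*√4573 ≈ 49853.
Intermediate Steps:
G(V, M) = -49 + M² + V² (G(V, M) = -22 + ((V² + M²) - 27) = -22 + ((M² + V²) - 27) = -22 + (-27 + M² + V²) = -49 + M² + V²)
√(G(-130, 156) + m(-30, -85)) + 49650 = √((-49 + 156² + (-130)²) - 30) + 49650 = √((-49 + 24336 + 16900) - 30) + 49650 = √(41187 - 30) + 49650 = √41157 + 49650 = 3*√4573 + 49650 = 49650 + 3*√4573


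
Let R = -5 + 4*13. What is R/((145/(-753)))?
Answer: -35391/145 ≈ -244.08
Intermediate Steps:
R = 47 (R = -5 + 52 = 47)
R/((145/(-753))) = 47/((145/(-753))) = 47/((145*(-1/753))) = 47/(-145/753) = 47*(-753/145) = -35391/145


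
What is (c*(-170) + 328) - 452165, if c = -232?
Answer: -412397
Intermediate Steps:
(c*(-170) + 328) - 452165 = (-232*(-170) + 328) - 452165 = (39440 + 328) - 452165 = 39768 - 452165 = -412397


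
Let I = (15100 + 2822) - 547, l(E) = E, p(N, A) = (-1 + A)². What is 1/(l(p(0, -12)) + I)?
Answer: 1/17544 ≈ 5.7000e-5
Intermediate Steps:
I = 17375 (I = 17922 - 547 = 17375)
1/(l(p(0, -12)) + I) = 1/((-1 - 12)² + 17375) = 1/((-13)² + 17375) = 1/(169 + 17375) = 1/17544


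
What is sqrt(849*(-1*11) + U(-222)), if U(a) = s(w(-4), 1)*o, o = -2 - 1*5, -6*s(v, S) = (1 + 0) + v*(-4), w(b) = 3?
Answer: I*sqrt(336666)/6 ≈ 96.705*I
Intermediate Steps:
s(v, S) = -1/6 + 2*v/3 (s(v, S) = -((1 + 0) + v*(-4))/6 = -(1 - 4*v)/6 = -1/6 + 2*v/3)
o = -7 (o = -2 - 5 = -7)
U(a) = -77/6 (U(a) = (-1/6 + (2/3)*3)*(-7) = (-1/6 + 2)*(-7) = (11/6)*(-7) = -77/6)
sqrt(849*(-1*11) + U(-222)) = sqrt(849*(-1*11) - 77/6) = sqrt(849*(-11) - 77/6) = sqrt(-9339 - 77/6) = sqrt(-56111/6) = I*sqrt(336666)/6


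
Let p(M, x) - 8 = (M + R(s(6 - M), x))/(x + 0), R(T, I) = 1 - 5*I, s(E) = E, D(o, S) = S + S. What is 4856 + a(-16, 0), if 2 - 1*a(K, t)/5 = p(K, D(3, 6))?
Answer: 19429/4 ≈ 4857.3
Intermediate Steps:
D(o, S) = 2*S
p(M, x) = 8 + (1 + M - 5*x)/x (p(M, x) = 8 + (M + (1 - 5*x))/(x + 0) = 8 + (1 + M - 5*x)/x)
a(K, t) = -65/12 - 5*K/12 (a(K, t) = 10 - 5*(1 + K + 3*(2*6))/(2*6) = 10 - 5*(1 + K + 3*12)/12 = 10 - 5*(1 + K + 36)/12 = 10 - 5*(37 + K)/12 = 10 - 5*(37/12 + K/12) = 10 + (-185/12 - 5*K/12) = -65/12 - 5*K/12)
4856 + a(-16, 0) = 4856 + (-65/12 - 5/12*(-16)) = 4856 + (-65/12 + 20/3) = 4856 + 5/4 = 19429/4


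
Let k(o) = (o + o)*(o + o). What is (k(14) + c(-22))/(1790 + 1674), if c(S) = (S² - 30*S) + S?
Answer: 953/1732 ≈ 0.55023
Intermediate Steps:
c(S) = S² - 29*S
k(o) = 4*o² (k(o) = (2*o)*(2*o) = 4*o²)
(k(14) + c(-22))/(1790 + 1674) = (4*14² - 22*(-29 - 22))/(1790 + 1674) = (4*196 - 22*(-51))/3464 = (784 + 1122)*(1/3464) = 1906*(1/3464) = 953/1732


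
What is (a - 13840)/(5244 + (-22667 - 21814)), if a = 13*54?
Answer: 13138/39237 ≈ 0.33484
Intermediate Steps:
a = 702
(a - 13840)/(5244 + (-22667 - 21814)) = (702 - 13840)/(5244 + (-22667 - 21814)) = -13138/(5244 - 44481) = -13138/(-39237) = -13138*(-1/39237) = 13138/39237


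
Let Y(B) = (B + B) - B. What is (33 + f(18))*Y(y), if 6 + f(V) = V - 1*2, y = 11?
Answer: 473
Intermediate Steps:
Y(B) = B (Y(B) = 2*B - B = B)
f(V) = -8 + V (f(V) = -6 + (V - 1*2) = -6 + (V - 2) = -6 + (-2 + V) = -8 + V)
(33 + f(18))*Y(y) = (33 + (-8 + 18))*11 = (33 + 10)*11 = 43*11 = 473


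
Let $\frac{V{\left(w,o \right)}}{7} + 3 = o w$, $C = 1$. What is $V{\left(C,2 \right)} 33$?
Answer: $-231$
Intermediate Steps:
$V{\left(w,o \right)} = -21 + 7 o w$
$V{\left(C,2 \right)} 33 = \left(-21 + 7 \cdot 2 \cdot 1\right) 33 = \left(-21 + 14\right) 33 = \left(-7\right) 33 = -231$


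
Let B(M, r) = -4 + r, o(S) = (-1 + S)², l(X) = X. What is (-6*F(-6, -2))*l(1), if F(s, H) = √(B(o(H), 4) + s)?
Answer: -6*I*√6 ≈ -14.697*I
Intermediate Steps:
F(s, H) = √s (F(s, H) = √((-4 + 4) + s) = √(0 + s) = √s)
(-6*F(-6, -2))*l(1) = -6*I*√6*1 = -6*I*√6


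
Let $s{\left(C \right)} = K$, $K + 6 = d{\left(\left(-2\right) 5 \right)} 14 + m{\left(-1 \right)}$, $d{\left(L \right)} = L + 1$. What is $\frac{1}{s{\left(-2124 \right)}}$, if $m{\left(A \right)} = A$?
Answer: $- \frac{1}{133} \approx -0.0075188$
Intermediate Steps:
$d{\left(L \right)} = 1 + L$
$K = -133$ ($K = -6 + \left(\left(1 - 10\right) 14 - 1\right) = -6 - 127 = -133$)
$s{\left(C \right)} = -133$
$\frac{1}{s{\left(-2124 \right)}} = \frac{1}{-133} = - \frac{1}{133}$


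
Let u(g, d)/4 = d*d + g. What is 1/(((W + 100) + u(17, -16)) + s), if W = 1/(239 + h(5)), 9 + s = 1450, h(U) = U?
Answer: 244/642453 ≈ 0.00037979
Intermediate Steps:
u(g, d) = 4*g + 4*d**2 (u(g, d) = 4*(d*d + g) = 4*(d**2 + g) = 4*(g + d**2) = 4*g + 4*d**2)
s = 1441 (s = -9 + 1450 = 1441)
W = 1/244 (W = 1/(239 + 5) = 1/244 ≈ 0.0040984)
1/(((W + 100) + u(17, -16)) + s) = 1/(((1/244 + 100) + (4*17 + 4*(-16)**2)) + 1441) = 1/((24401/244 + (68 + 4*256)) + 1441) = 1/((24401/244 + (68 + 1024)) + 1441) = 1/((24401/244 + 1092) + 1441) = 1/(290849/244 + 1441) = 1/(642453/244) = 244/642453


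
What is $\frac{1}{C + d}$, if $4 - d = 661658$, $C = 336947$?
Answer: $- \frac{1}{324707} \approx -3.0797 \cdot 10^{-6}$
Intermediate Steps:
$d = -661654$ ($d = 4 - 661658 = -661654$)
$\frac{1}{C + d} = \frac{1}{336947 - 661654} = \frac{1}{-324707} = - \frac{1}{324707}$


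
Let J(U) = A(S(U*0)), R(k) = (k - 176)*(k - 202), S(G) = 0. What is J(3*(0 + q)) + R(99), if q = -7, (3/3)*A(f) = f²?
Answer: 7931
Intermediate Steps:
A(f) = f²
R(k) = (-202 + k)*(-176 + k) (R(k) = (-176 + k)*(-202 + k) = (-202 + k)*(-176 + k))
J(U) = 0 (J(U) = 0² = 0)
J(3*(0 + q)) + R(99) = 0 + (35552 + 99² - 378*99) = 0 + (35552 + 9801 - 37422) = 0 + 7931 = 7931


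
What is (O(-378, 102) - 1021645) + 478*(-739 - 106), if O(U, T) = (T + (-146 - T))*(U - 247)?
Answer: -1334305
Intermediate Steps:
O(U, T) = 36062 - 146*U (O(U, T) = -146*(-247 + U) = 36062 - 146*U)
(O(-378, 102) - 1021645) + 478*(-739 - 106) = ((36062 - 146*(-378)) - 1021645) + 478*(-739 - 106) = ((36062 + 55188) - 1021645) + 478*(-845) = (91250 - 1021645) - 403910 = -930395 - 403910 = -1334305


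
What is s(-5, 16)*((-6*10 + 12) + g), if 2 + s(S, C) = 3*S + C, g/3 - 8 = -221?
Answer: 687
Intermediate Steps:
g = -639 (g = 24 + 3*(-221) = 24 - 663 = -639)
s(S, C) = -2 + C + 3*S (s(S, C) = -2 + (3*S + C) = -2 + (C + 3*S) = -2 + C + 3*S)
s(-5, 16)*((-6*10 + 12) + g) = (-2 + 16 + 3*(-5))*((-6*10 + 12) - 639) = (-2 + 16 - 15)*((-60 + 12) - 639) = -(-48 - 639) = -1*(-687) = 687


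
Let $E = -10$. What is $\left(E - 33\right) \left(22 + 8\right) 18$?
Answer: $-23220$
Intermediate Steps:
$\left(E - 33\right) \left(22 + 8\right) 18 = \left(-10 - 33\right) \left(22 + 8\right) 18 = \left(-43\right) 30 \cdot 18 = \left(-1290\right) 18 = -23220$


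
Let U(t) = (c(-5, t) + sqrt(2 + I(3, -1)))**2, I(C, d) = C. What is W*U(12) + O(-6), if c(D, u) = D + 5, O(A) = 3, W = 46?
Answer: 233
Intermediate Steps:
c(D, u) = 5 + D
U(t) = 5 (U(t) = ((5 - 5) + sqrt(2 + 3))**2 = (0 + sqrt(5))**2 = (sqrt(5))**2 = 5)
W*U(12) + O(-6) = 46*5 + 3 = 230 + 3 = 233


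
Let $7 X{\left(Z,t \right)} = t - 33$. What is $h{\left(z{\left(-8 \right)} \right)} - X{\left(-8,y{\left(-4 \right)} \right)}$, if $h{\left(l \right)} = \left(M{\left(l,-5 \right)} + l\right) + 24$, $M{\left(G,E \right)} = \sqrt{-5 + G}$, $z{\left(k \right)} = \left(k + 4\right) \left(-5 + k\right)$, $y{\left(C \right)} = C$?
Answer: $\frac{569}{7} + \sqrt{47} \approx 88.141$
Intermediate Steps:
$z{\left(k \right)} = \left(-5 + k\right) \left(4 + k\right)$ ($z{\left(k \right)} = \left(4 + k\right) \left(-5 + k\right) = \left(-5 + k\right) \left(4 + k\right)$)
$X{\left(Z,t \right)} = - \frac{33}{7} + \frac{t}{7}$ ($X{\left(Z,t \right)} = \frac{t - 33}{7} = \frac{-33 + t}{7} = - \frac{33}{7} + \frac{t}{7}$)
$h{\left(l \right)} = 24 + l + \sqrt{-5 + l}$ ($h{\left(l \right)} = \left(\sqrt{-5 + l} + l\right) + 24 = \left(l + \sqrt{-5 + l}\right) + 24 = 24 + l + \sqrt{-5 + l}$)
$h{\left(z{\left(-8 \right)} \right)} - X{\left(-8,y{\left(-4 \right)} \right)} = \left(24 - \left(12 - 64\right) + \sqrt{-5 - \left(12 - 64\right)}\right) - \left(- \frac{33}{7} + \frac{1}{7} \left(-4\right)\right) = \left(24 + \left(-20 + 64 + 8\right) + \sqrt{-5 + \left(-20 + 64 + 8\right)}\right) - \left(- \frac{33}{7} - \frac{4}{7}\right) = \left(24 + 52 + \sqrt{-5 + 52}\right) - - \frac{37}{7} = \left(24 + 52 + \sqrt{47}\right) + \frac{37}{7} = \left(76 + \sqrt{47}\right) + \frac{37}{7} = \frac{569}{7} + \sqrt{47}$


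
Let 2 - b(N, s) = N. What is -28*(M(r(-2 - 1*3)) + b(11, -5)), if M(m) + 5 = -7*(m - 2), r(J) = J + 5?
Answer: 0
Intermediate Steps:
r(J) = 5 + J
b(N, s) = 2 - N
M(m) = 9 - 7*m (M(m) = -5 - 7*(m - 2) = -5 - 7*(-2 + m) = -5 + (14 - 7*m) = 9 - 7*m)
-28*(M(r(-2 - 1*3)) + b(11, -5)) = -28*((9 - 7*(5 + (-2 - 1*3))) + (2 - 1*11)) = -28*((9 - 7*(5 + (-2 - 3))) + (2 - 11)) = -28*((9 - 7*(5 - 5)) - 9) = -28*((9 - 7*0) - 9) = -28*((9 + 0) - 9) = -28*(9 - 9) = -28*0 = 0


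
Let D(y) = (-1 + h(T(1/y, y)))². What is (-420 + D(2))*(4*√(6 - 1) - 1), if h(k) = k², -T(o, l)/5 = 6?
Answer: -807781 + 3231124*√5 ≈ 6.4172e+6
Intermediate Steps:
T(o, l) = -30 (T(o, l) = -5*6 = -30)
D(y) = 808201 (D(y) = (-1 + (-30)²)² = (-1 + 900)² = 899² = 808201)
(-420 + D(2))*(4*√(6 - 1) - 1) = (-420 + 808201)*(4*√(6 - 1) - 1) = 807781*(4*√5 - 1) = 807781*(-1 + 4*√5) = -807781 + 3231124*√5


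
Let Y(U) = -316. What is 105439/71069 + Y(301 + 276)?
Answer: -22352365/71069 ≈ -314.52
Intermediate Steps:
105439/71069 + Y(301 + 276) = 105439/71069 - 316 = -22352365/71069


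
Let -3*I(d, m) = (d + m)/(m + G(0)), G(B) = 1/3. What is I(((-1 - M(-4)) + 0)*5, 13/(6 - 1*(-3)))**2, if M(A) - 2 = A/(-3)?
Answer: 8281/576 ≈ 14.377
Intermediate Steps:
G(B) = 1/3
M(A) = 2 - A/3 (M(A) = 2 + A/(-3) = 2 + A*(-1/3) = 2 - A/3)
I(d, m) = -(d + m)/(3*(1/3 + m)) (I(d, m) = -(d + m)/(3*(m + 1/3)) = -(d + m)/(3*(1/3 + m)))
I(((-1 - M(-4)) + 0)*5, 13/(6 - 1*(-3)))**2 = ((-((-1 - (2 - 1/3*(-4))) + 0)*5 - 13/(6 - 1*(-3)))/(1 + 3*(13/(6 - 1*(-3)))))**2 = ((-((-1 - (2 + 4/3)) + 0)*5 - 13/(6 + 3))/(1 + 3*(13/(6 + 3))))**2 = ((-((-1 - 1*10/3) + 0)*5 - 13/9)/(1 + 3*(13/9)))**2 = ((-((-1 - 10/3) + 0)*5 - 13/9)/(1 + 3*(13*(1/9))))**2 = ((-(-13/3 + 0)*5 - 1*13/9)/(1 + 3*(13/9)))**2 = ((-(-13)*5/3 - 13/9)/(1 + 13/3))**2 = ((-1*(-65/3) - 13/9)/(16/3))**2 = (3*(65/3 - 13/9)/16)**2 = ((3/16)*(182/9))**2 = (91/24)**2 = 8281/576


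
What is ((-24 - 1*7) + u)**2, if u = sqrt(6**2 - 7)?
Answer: (31 - sqrt(29))**2 ≈ 656.12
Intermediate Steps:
u = sqrt(29) (u = sqrt(36 - 7) = sqrt(29) ≈ 5.3852)
((-24 - 1*7) + u)**2 = ((-24 - 1*7) + sqrt(29))**2 = ((-24 - 7) + sqrt(29))**2 = (-31 + sqrt(29))**2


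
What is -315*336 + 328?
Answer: -105512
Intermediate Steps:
-315*336 + 328 = -105840 + 328 = -105512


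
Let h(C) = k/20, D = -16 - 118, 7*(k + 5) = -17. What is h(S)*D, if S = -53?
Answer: 1742/35 ≈ 49.771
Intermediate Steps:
k = -52/7 (k = -5 + (1/7)*(-17) = -5 - 17/7 = -52/7 ≈ -7.4286)
D = -134
h(C) = -13/35 (h(C) = -52/7/20 = -52/7*1/20 = -13/35)
h(S)*D = -13/35*(-134) = 1742/35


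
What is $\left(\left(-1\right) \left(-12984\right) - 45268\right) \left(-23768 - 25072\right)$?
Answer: $1576750560$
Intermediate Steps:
$\left(\left(-1\right) \left(-12984\right) - 45268\right) \left(-23768 - 25072\right) = \left(12984 - 45268\right) \left(-48840\right) = \left(-32284\right) \left(-48840\right) = 1576750560$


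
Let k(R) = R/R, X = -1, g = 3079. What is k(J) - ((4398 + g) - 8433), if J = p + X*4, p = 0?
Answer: 957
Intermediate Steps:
J = -4 (J = 0 - 1*4 = 0 - 4 = -4)
k(R) = 1
k(J) - ((4398 + g) - 8433) = 1 - ((4398 + 3079) - 8433) = 1 - (7477 - 8433) = 1 - 1*(-956) = 1 + 956 = 957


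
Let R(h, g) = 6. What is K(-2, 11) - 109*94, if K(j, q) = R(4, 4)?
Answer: -10240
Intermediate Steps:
K(j, q) = 6
K(-2, 11) - 109*94 = 6 - 109*94 = 6 - 10246 = -10240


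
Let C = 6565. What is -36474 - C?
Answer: -43039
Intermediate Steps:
-36474 - C = -36474 - 1*6565 = -36474 - 6565 = -43039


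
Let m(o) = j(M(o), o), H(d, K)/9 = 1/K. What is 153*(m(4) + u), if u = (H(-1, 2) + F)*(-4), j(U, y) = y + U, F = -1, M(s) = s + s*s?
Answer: 1530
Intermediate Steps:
H(d, K) = 9/K
M(s) = s + s²
j(U, y) = U + y
m(o) = o + o*(1 + o) (m(o) = o*(1 + o) + o = o + o*(1 + o))
u = -14 (u = (9/2 - 1)*(-4) = (7/2)*(-4) = -14)
153*(m(4) + u) = 153*(4*(2 + 4) - 14) = 153*(4*6 - 14) = 153*(24 - 14) = 153*10 = 1530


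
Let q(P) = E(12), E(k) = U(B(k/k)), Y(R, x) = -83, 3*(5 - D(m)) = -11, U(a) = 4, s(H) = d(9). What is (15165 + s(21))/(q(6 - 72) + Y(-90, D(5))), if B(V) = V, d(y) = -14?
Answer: -15151/79 ≈ -191.78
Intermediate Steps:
s(H) = -14
D(m) = 26/3 (D(m) = 5 - 1/3*(-11) = 5 + 11/3 = 26/3)
E(k) = 4
q(P) = 4
(15165 + s(21))/(q(6 - 72) + Y(-90, D(5))) = (15165 - 14)/(4 - 83) = 15151/(-79) = 15151*(-1/79) = -15151/79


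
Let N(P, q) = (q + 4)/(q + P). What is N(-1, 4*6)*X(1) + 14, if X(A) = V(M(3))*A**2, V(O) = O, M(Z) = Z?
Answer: 406/23 ≈ 17.652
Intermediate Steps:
X(A) = 3*A**2
N(P, q) = (4 + q)/(P + q)
N(-1, 4*6)*X(1) + 14 = ((4 + 4*6)/(-1 + 4*6))*(3*1**2) + 14 = ((4 + 24)/(-1 + 24))*(3*1) + 14 = (28/23)*3 + 14 = 84/23 + 14 = 406/23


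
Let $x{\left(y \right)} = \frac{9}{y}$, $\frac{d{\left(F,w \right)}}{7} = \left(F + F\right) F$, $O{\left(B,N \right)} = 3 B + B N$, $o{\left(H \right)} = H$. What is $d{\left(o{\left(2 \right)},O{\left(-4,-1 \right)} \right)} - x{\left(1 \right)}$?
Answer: $47$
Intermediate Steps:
$d{\left(F,w \right)} = 14 F^{2}$ ($d{\left(F,w \right)} = 7 \left(F + F\right) F = 7 \cdot 2 F F = 7 \cdot 2 F^{2} = 14 F^{2}$)
$d{\left(o{\left(2 \right)},O{\left(-4,-1 \right)} \right)} - x{\left(1 \right)} = 14 \cdot 2^{2} - \frac{9}{1} = 14 \cdot 4 - 9 \cdot 1 = 56 - 9 = 47$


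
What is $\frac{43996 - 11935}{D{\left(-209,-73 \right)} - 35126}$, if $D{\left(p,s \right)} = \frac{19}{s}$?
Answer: $- \frac{780151}{854739} \approx -0.91274$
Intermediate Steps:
$\frac{43996 - 11935}{D{\left(-209,-73 \right)} - 35126} = \frac{43996 - 11935}{\frac{19}{-73} - 35126} = \frac{32061}{19 \left(- \frac{1}{73}\right) - 35126} = \frac{32061}{- \frac{19}{73} - 35126} = \frac{32061}{- \frac{2564217}{73}} = 32061 \left(- \frac{73}{2564217}\right) = - \frac{780151}{854739}$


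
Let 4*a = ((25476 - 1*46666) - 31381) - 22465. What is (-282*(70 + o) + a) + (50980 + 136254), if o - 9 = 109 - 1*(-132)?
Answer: 78235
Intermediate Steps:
a = -18759 (a = (((25476 - 1*46666) - 31381) - 22465)/4 = (((25476 - 46666) - 31381) - 22465)/4 = ((-21190 - 31381) - 22465)/4 = (-52571 - 22465)/4 = (¼)*(-75036) = -18759)
o = 250 (o = 9 + (109 - 1*(-132)) = 9 + (109 + 132) = 9 + 241 = 250)
(-282*(70 + o) + a) + (50980 + 136254) = (-282*(70 + 250) - 18759) + (50980 + 136254) = (-282*320 - 18759) + 187234 = (-90240 - 18759) + 187234 = -108999 + 187234 = 78235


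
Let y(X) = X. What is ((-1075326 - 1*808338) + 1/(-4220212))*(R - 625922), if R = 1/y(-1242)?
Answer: 6179872551771813851125/5241503304 ≈ 1.1790e+12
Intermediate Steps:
R = -1/1242 (R = 1/(-1242) = -1/1242 ≈ -0.00080515)
((-1075326 - 1*808338) + 1/(-4220212))*(R - 625922) = ((-1075326 - 1*808338) + 1/(-4220212))*(-1/1242 - 625922) = ((-1075326 - 808338) - 1/4220212)*(-777395125/1242) = (-1883664 - 1/4220212)*(-777395125/1242) = -7949461416769/4220212*(-777395125/1242) = 6179872551771813851125/5241503304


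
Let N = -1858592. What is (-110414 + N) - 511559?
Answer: -2480565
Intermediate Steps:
(-110414 + N) - 511559 = (-110414 - 1858592) - 511559 = -1969006 - 511559 = -2480565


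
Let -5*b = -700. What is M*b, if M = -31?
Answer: -4340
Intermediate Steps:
b = 140 (b = -1/5*(-700) = 140)
M*b = -31*140 = -4340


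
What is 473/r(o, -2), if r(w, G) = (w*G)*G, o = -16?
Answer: -473/64 ≈ -7.3906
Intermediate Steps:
r(w, G) = w*G**2 (r(w, G) = (G*w)*G = w*G**2)
473/r(o, -2) = 473/((-16*(-2)**2)) = 473/((-16*4)) = 473/(-64) = 473*(-1/64) = -473/64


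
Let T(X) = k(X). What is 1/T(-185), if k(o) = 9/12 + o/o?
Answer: 4/7 ≈ 0.57143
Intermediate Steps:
k(o) = 7/4 (k(o) = 9*(1/12) + 1 = 3/4 + 1 = 7/4)
T(X) = 7/4
1/T(-185) = 1/(7/4) = 4/7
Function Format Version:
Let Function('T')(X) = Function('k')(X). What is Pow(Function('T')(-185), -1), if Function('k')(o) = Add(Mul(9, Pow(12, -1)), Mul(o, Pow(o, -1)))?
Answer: Rational(4, 7) ≈ 0.57143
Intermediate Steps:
Function('k')(o) = Rational(7, 4) (Function('k')(o) = Add(Mul(9, Rational(1, 12)), 1) = Add(Rational(3, 4), 1) = Rational(7, 4))
Function('T')(X) = Rational(7, 4)
Pow(Function('T')(-185), -1) = Pow(Rational(7, 4), -1) = Rational(4, 7)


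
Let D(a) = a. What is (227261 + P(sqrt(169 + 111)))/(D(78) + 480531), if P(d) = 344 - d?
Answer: 227605/480609 - 2*sqrt(70)/480609 ≈ 0.47354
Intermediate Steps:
(227261 + P(sqrt(169 + 111)))/(D(78) + 480531) = (227261 + (344 - sqrt(169 + 111)))/(78 + 480531) = (227261 + (344 - sqrt(280)))/480609 = (227261 + (344 - 2*sqrt(70)))*(1/480609) = (227605 - 2*sqrt(70))*(1/480609) = 227605/480609 - 2*sqrt(70)/480609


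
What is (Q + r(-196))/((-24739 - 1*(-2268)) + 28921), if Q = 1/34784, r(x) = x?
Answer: -6817663/224356800 ≈ -0.030388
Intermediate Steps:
Q = 1/34784 ≈ 2.8749e-5
(Q + r(-196))/((-24739 - 1*(-2268)) + 28921) = (1/34784 - 196)/((-24739 - 1*(-2268)) + 28921) = -6817663/(34784*((-24739 + 2268) + 28921)) = -6817663/(34784*(-22471 + 28921)) = -6817663/34784/6450 = -6817663/34784*1/6450 = -6817663/224356800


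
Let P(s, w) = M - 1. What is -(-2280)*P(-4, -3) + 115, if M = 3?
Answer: 4675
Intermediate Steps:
P(s, w) = 2 (P(s, w) = 3 - 1 = 2)
-(-2280)*P(-4, -3) + 115 = -(-2280)*2 + 115 = -60*(-76) + 115 = 4560 + 115 = 4675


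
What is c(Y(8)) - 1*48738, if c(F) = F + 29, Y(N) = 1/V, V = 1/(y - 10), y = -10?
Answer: -48729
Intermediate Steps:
V = -1/20 (V = 1/(-10 - 10) = 1/(-20) = -1/20 ≈ -0.050000)
Y(N) = -20 (Y(N) = 1/(-1/20) = -20)
c(F) = 29 + F
c(Y(8)) - 1*48738 = (29 - 20) - 1*48738 = 9 - 48738 = -48729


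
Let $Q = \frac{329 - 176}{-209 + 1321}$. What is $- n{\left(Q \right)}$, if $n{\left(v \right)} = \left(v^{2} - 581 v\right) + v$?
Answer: $\frac{98655471}{1236544} \approx 79.783$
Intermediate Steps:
$Q = \frac{153}{1112} \approx 0.13759$
$n{\left(v \right)} = v^{2} - 580 v$
$- n{\left(Q \right)} = - \frac{153 \left(-580 + \frac{153}{1112}\right)}{1112} = - \frac{153 \left(-644807\right)}{1112 \cdot 1112} = \left(-1\right) \left(- \frac{98655471}{1236544}\right) = \frac{98655471}{1236544}$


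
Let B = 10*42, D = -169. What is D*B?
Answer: -70980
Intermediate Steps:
B = 420
D*B = -169*420 = -70980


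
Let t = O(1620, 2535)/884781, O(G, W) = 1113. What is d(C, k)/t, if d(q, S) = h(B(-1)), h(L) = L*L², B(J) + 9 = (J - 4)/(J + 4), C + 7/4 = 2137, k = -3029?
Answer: -3221389312/3339 ≈ -9.6478e+5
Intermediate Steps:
C = 8541/4 (C = -7/4 + 2137 = 8541/4 ≈ 2135.3)
B(J) = -9 + (-4 + J)/(4 + J) (B(J) = -9 + (J - 4)/(J + 4) = -9 + (-4 + J)/(4 + J))
h(L) = L³
d(q, S) = -32768/27 (d(q, S) = (8*(-5 - 1*(-1))/(4 - 1))³ = (8*(-5 + 1)/3)³ = (8*(⅓)*(-4))³ = (-32/3)³ = -32768/27)
t = 371/294927 (t = 1113/884781 = 1113*(1/884781) = 371/294927 ≈ 0.0012579)
d(C, k)/t = -32768/(27*371/294927) = -32768/27*294927/371 = -3221389312/3339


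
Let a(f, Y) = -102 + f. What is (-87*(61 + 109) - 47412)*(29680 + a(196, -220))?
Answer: -1852002348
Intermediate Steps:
(-87*(61 + 109) - 47412)*(29680 + a(196, -220)) = (-87*(61 + 109) - 47412)*(29680 + (-102 + 196)) = (-87*170 - 47412)*(29680 + 94) = (-14790 - 47412)*29774 = -62202*29774 = -1852002348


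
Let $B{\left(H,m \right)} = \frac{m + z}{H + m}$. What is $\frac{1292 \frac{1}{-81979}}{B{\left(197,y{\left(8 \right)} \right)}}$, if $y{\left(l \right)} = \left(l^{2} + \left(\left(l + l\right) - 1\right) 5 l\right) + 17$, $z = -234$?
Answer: $- \frac{1134376}{36644613} \approx -0.030956$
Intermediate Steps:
$y{\left(l \right)} = 17 + l^{2} + l \left(-5 + 10 l\right)$ ($y{\left(l \right)} = \left(l^{2} + \left(2 l - 1\right) 5 l\right) + 17 = \left(l^{2} + \left(-1 + 2 l\right) 5 l\right) + 17 = \left(l^{2} + \left(-5 + 10 l\right) l\right) + 17 = \left(l^{2} + l \left(-5 + 10 l\right)\right) + 17 = 17 + l^{2} + l \left(-5 + 10 l\right)$)
$B{\left(H,m \right)} = \frac{-234 + m}{H + m}$ ($B{\left(H,m \right)} = \frac{m - 234}{H + m} = \frac{-234 + m}{H + m}$)
$\frac{1292 \frac{1}{-81979}}{B{\left(197,y{\left(8 \right)} \right)}} = \frac{1292 \frac{1}{-81979}}{\frac{1}{197 + \left(17 - 40 + 11 \cdot 8^{2}\right)} \left(-234 + \left(17 - 40 + 11 \cdot 8^{2}\right)\right)} = \frac{1292 \left(- \frac{1}{81979}\right)}{\frac{1}{197 + \left(17 - 40 + 11 \cdot 64\right)} \left(-234 + \left(17 - 40 + 11 \cdot 64\right)\right)} = - \frac{1292}{81979 \frac{-234 + \left(17 - 40 + 704\right)}{197 + \left(17 - 40 + 704\right)}} = - \frac{1292}{81979 \frac{-234 + 681}{197 + 681}} = - \frac{1292}{81979 \cdot \frac{1}{878} \cdot 447} = - \frac{1292}{81979 \cdot \frac{447}{878}} = \left(- \frac{1292}{81979}\right) \frac{878}{447} = - \frac{1134376}{36644613}$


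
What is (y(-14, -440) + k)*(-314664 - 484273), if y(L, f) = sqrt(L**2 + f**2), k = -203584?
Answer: 162650790208 - 1597874*sqrt(48449) ≈ 1.6230e+11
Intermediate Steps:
(y(-14, -440) + k)*(-314664 - 484273) = (sqrt((-14)**2 + (-440)**2) - 203584)*(-314664 - 484273) = (sqrt(196 + 193600) - 203584)*(-798937) = (sqrt(193796) - 203584)*(-798937) = (2*sqrt(48449) - 203584)*(-798937) = (-203584 + 2*sqrt(48449))*(-798937) = 162650790208 - 1597874*sqrt(48449)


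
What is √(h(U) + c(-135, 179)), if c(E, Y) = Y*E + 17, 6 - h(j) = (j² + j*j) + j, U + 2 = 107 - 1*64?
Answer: I*√27545 ≈ 165.97*I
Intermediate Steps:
U = 41 (U = -2 + (107 - 1*64) = -2 + (107 - 64) = -2 + 43 = 41)
h(j) = 6 - j - 2*j² (h(j) = 6 - ((j² + j*j) + j) = 6 - ((j² + j²) + j) = 6 - (2*j² + j) = 6 - (j + 2*j²) = 6 + (-j - 2*j²) = 6 - j - 2*j²)
c(E, Y) = 17 + E*Y (c(E, Y) = E*Y + 17 = 17 + E*Y)
√(h(U) + c(-135, 179)) = √((6 - 1*41 - 2*41²) + (17 - 135*179)) = √((6 - 41 - 2*1681) + (17 - 24165)) = √((6 - 41 - 3362) - 24148) = √(-3397 - 24148) = √(-27545) = I*√27545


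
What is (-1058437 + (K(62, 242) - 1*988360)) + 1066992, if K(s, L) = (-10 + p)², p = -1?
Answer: -979684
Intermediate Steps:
K(s, L) = 121 (K(s, L) = (-10 - 1)² = (-11)² = 121)
(-1058437 + (K(62, 242) - 1*988360)) + 1066992 = (-1058437 + (121 - 1*988360)) + 1066992 = (-1058437 + (121 - 988360)) + 1066992 = (-1058437 - 988239) + 1066992 = -2046676 + 1066992 = -979684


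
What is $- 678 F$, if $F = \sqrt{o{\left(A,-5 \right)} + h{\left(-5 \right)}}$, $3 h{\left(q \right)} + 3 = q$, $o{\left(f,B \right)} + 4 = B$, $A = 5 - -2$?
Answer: $- 226 i \sqrt{105} \approx - 2315.8 i$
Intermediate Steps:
$A = 7$ ($A = 5 + 2 = 7$)
$o{\left(f,B \right)} = -4 + B$
$h{\left(q \right)} = -1 + \frac{q}{3}$
$F = \frac{i \sqrt{105}}{3}$ ($F = \sqrt{\left(-4 - 5\right) + \left(-1 + \frac{1}{3} \left(-5\right)\right)} = \sqrt{-9 - \frac{8}{3}} = \sqrt{- \frac{35}{3}} = \frac{i \sqrt{105}}{3} \approx 3.4156 i$)
$- 678 F = - 678 \frac{i \sqrt{105}}{3} = - 226 i \sqrt{105}$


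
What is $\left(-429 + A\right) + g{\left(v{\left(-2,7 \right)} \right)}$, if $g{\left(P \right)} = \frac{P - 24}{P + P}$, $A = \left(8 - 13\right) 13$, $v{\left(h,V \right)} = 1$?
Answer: $- \frac{1011}{2} \approx -505.5$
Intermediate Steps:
$A = -65$ ($A = \left(-5\right) 13 = -65$)
$g{\left(P \right)} = \frac{-24 + P}{2 P}$
$\left(-429 + A\right) + g{\left(v{\left(-2,7 \right)} \right)} = \left(-429 - 65\right) + \frac{-24 + 1}{2 \cdot 1} = -494 + \frac{1}{2} \cdot 1 \left(-23\right) = -494 - \frac{23}{2} = - \frac{1011}{2}$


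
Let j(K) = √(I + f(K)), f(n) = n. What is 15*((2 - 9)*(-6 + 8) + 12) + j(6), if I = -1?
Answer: -30 + √5 ≈ -27.764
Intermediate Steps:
j(K) = √(-1 + K)
15*((2 - 9)*(-6 + 8) + 12) + j(6) = 15*((2 - 9)*(-6 + 8) + 12) + √(-1 + 6) = 15*(-7*2 + 12) + √5 = 15*(-14 + 12) + √5 = 15*(-2) + √5 = -30 + √5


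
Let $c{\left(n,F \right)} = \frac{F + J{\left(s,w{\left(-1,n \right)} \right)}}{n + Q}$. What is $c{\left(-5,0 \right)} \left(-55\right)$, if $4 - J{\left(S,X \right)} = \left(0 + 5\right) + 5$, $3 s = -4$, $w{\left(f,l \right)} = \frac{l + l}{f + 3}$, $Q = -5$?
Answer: $-33$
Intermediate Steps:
$w{\left(f,l \right)} = \frac{2 l}{3 + f}$
$s = - \frac{4}{3}$ ($s = \frac{1}{3} \left(-4\right) = - \frac{4}{3} \approx -1.3333$)
$J{\left(S,X \right)} = -6$ ($J{\left(S,X \right)} = 4 - \left(\left(0 + 5\right) + 5\right) = 4 - \left(5 + 5\right) = 4 - 10 = -6$)
$c{\left(n,F \right)} = \frac{-6 + F}{-5 + n}$ ($c{\left(n,F \right)} = \frac{F - 6}{n - 5} = \frac{-6 + F}{-5 + n}$)
$c{\left(-5,0 \right)} \left(-55\right) = \frac{-6 + 0}{-5 - 5} \left(-55\right) = \frac{1}{-10} \left(-6\right) \left(-55\right) = \left(- \frac{1}{10}\right) \left(-6\right) \left(-55\right) = \frac{3}{5} \left(-55\right) = -33$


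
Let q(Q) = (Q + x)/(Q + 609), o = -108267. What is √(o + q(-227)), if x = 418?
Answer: I*√433066/2 ≈ 329.04*I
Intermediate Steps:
q(Q) = (418 + Q)/(609 + Q) (q(Q) = (Q + 418)/(Q + 609) = (418 + Q)/(609 + Q))
√(o + q(-227)) = √(-108267 + (418 - 227)/(609 - 227)) = √(-108267 + 191/382) = √(-108267 + (1/382)*191) = √(-108267 + ½) = √(-216533/2) = I*√433066/2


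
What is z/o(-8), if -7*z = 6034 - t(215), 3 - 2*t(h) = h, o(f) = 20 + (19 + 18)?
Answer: -6140/399 ≈ -15.388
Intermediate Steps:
o(f) = 57 (o(f) = 20 + 37 = 57)
t(h) = 3/2 - h/2
z = -6140/7 (z = -(6034 - (3/2 - ½*215))/7 = -(6034 - (3/2 - 215/2))/7 = -(6034 - 1*(-106))/7 = -(6034 + 106)/7 = -⅐*6140 = -6140/7 ≈ -877.14)
z/o(-8) = -6140/7/57 = -6140/7*1/57 = -6140/399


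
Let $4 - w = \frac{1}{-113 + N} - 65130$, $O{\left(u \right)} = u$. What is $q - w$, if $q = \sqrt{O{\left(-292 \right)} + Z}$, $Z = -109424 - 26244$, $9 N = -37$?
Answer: $- \frac{68651245}{1054} + 2 i \sqrt{33990} \approx -65134.0 + 368.73 i$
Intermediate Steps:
$N = - \frac{37}{9}$ ($N = \frac{1}{9} \left(-37\right) = - \frac{37}{9} \approx -4.1111$)
$Z = -135668$
$w = \frac{68651245}{1054}$ ($w = 4 - \left(\frac{1}{-113 - \frac{37}{9}} - 65130\right) = 4 - \left(\frac{1}{- \frac{1054}{9}} - 65130\right) = 4 - \left(- \frac{9}{1054} - 65130\right) = 4 - - \frac{68647029}{1054} = 4 + \frac{68647029}{1054} = \frac{68651245}{1054} \approx 65134.0$)
$q = 2 i \sqrt{33990}$ ($q = \sqrt{-292 - 135668} = \sqrt{-135960} = 2 i \sqrt{33990} \approx 368.73 i$)
$q - w = 2 i \sqrt{33990} - \frac{68651245}{1054} = - \frac{68651245}{1054} + 2 i \sqrt{33990}$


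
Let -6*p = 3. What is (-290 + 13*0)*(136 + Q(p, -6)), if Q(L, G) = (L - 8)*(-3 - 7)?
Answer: -64090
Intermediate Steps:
p = -½ (p = -⅙*3 = -½ ≈ -0.50000)
Q(L, G) = 80 - 10*L (Q(L, G) = (-8 + L)*(-10) = 80 - 10*L)
(-290 + 13*0)*(136 + Q(p, -6)) = (-290 + 13*0)*(136 + (80 - 10*(-½))) = (-290 + 0)*(136 + (80 + 5)) = -290*(136 + 85) = -290*221 = -64090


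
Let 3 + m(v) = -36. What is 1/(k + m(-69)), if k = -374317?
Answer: -1/374356 ≈ -2.6713e-6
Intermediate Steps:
m(v) = -39 (m(v) = -3 - 36 = -39)
1/(k + m(-69)) = 1/(-374317 - 39) = 1/(-374356) = -1/374356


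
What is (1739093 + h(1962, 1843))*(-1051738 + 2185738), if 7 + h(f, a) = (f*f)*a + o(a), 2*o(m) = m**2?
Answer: 8049089704635000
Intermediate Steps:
o(m) = m**2/2
h(f, a) = -7 + a**2/2 + a*f**2 (h(f, a) = -7 + ((f*f)*a + a**2/2) = -7 + (f**2*a + a**2/2) = -7 + (a*f**2 + a**2/2) = -7 + (a**2/2 + a*f**2) = -7 + a**2/2 + a*f**2)
(1739093 + h(1962, 1843))*(-1051738 + 2185738) = (1739093 + (-7 + (1/2)*1843**2 + 1843*1962**2))*(-1051738 + 2185738) = (1739093 + (-7 + (1/2)*3396649 + 1843*3849444))*1134000 = (1739093 + (-7 + 3396649/2 + 7094525292))*1134000 = (1739093 + 14192447219/2)*1134000 = (14195925405/2)*1134000 = 8049089704635000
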